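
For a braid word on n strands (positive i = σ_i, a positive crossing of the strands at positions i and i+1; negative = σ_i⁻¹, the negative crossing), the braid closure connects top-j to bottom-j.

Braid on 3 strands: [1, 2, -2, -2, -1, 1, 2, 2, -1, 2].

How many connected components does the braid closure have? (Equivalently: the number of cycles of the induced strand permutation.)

Track the strand permutation on 3 strands, starting from identity.
  step 1: s1 swaps positions 1,2 -> [2 1 3]
  step 2: s2 swaps positions 2,3 -> [2 3 1]
  step 3: s2^-1 swaps positions 2,3 -> [2 1 3]
  step 4: s2^-1 swaps positions 2,3 -> [2 3 1]
  step 5: s1^-1 swaps positions 1,2 -> [3 2 1]
  step 6: s1 swaps positions 1,2 -> [2 3 1]
  step 7: s2 swaps positions 2,3 -> [2 1 3]
  step 8: s2 swaps positions 2,3 -> [2 3 1]
  step 9: s1^-1 swaps positions 1,2 -> [3 2 1]
  step 10: s2 swaps positions 2,3 -> [3 1 2]
Final permutation (position -> original strand): [3 1 2]
Closure components = cycle count of this permutation = 1.

Answer: 1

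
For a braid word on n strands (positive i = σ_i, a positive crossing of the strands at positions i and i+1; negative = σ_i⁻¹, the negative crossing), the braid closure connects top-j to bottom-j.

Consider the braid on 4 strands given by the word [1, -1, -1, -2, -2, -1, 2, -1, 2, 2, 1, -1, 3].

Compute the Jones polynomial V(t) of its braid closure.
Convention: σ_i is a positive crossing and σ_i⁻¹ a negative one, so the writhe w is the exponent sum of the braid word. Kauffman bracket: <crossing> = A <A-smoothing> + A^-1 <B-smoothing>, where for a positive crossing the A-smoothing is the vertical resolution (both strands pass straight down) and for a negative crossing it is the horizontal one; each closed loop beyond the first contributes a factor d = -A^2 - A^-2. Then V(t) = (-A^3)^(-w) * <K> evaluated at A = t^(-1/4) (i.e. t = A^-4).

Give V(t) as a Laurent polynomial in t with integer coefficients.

-t + 2 - t^-1 + 2*t^-2 - t^-3 + t^-4 - t^-5

Derivation:
The presented braid s1 s1^-1 s1^-1 s2^-1 s2^-1 s1^-1 s2 s1^-1 s2 s2 s1 s1^-1 s3 on 4 strands reduces by inverse Markov moves (closure unchanged at each step):
  Destabilize: the word has the form β·s3 where s3 occurs only as the final letter (β ∈ B_3); drop it and the last strand → 3 strands.
  Deconjugate: the word is γ·β·γ⁻¹ with γ = s1 s1^-1 (prefix) and γ⁻¹ = s1 s1^-1 (suffix); strip both.
Reduced to β = s1^-1 s2^-1 s2^-1 s1^-1 s2 s1^-1 s2 s2 on 3 strands, 8 crossings.
Compute on β:
Braid: s1^-1 s2^-1 s2^-1 s1^-1 s2 s1^-1 s2 s2 on 3 strands, 8 crossings.
Writhe w = (#positive) - (#negative) = 3 - 5 = -2.
State-sum expansion of <K>. There are 2^8 = 256 states.
Each crossing splits two ways (0=vertical, 1=horizontal). The state's weight is A^(#A-smoothings - #B-smoothings) * d^(loops - 1).
Tabulate the states by total A-exponent and number of loops L (A-exp: L × count):
  A^8: L=4 ×1
  A^6: L=3 ×8
  A^4: L=2 ×23, L=4 ×5
  A^2: L=1 ×22, L=3 ×33, L=5 ×1
  A^0: L=2 ×52, L=4 ×18
  A^-2: L=1 ×13, L=3 ×37, L=5 ×6
  A^-4: L=2 ×14, L=4 ×13, L=6 ×1
  A^-6: L=3 ×6, L=5 ×2
  A^-8: L=4 ×1
Each group contributes A^e * Σ count * d^(L-1):
Powers of d = -A^2 - A^-2: d^2 = A^4 + 2 + A^-4; d^3 = -A^6 - 3*A^2 - 3*A^-2 - A^-6; d^4 = A^8 + 4*A^4 + 6 + 4*A^-4 + A^-8; d^5 = -A^10 - 5*A^6 - 10*A^2 - 10*A^-2 - 5*A^-6 - A^-10.
  A^8 * (d^3) = -A^14 - 3*A^10 - 3*A^6 - A^2
  A^6 * (8*d^2) = 8*A^10 + 16*A^6 + 8*A^2
  A^4 * (23*d + 5*d^3) = -5*A^10 - 38*A^6 - 38*A^2 - 5*A^-2
  A^2 * (22 + 33*d^2 + d^4) = A^10 + 37*A^6 + 94*A^2 + 37*A^-2 + A^-6
  A^0 * (52*d + 18*d^3) = -18*A^6 - 106*A^2 - 106*A^-2 - 18*A^-6
  A^-2 * (13 + 37*d^2 + 6*d^4) = 6*A^6 + 61*A^2 + 123*A^-2 + 61*A^-6 + 6*A^-10
  A^-4 * (14*d + 13*d^3 + d^5) = -A^6 - 18*A^2 - 63*A^-2 - 63*A^-6 - 18*A^-10 - A^-14
  A^-6 * (6*d^2 + 2*d^4) = 2*A^2 + 14*A^-2 + 24*A^-6 + 14*A^-10 + 2*A^-14
  A^-8 * (d^3) = -A^-2 - 3*A^-6 - 3*A^-10 - A^-14
Summing the groups: <K> = -A^14 + A^10 - A^6 + 2*A^2 - A^-2 + 2*A^-6 - A^-10
Normalise by the writhe: (-A^3)^(-w) = (-A^3)^(2) = A^6, so f(A) = A^6 * <K> = -A^20 + A^16 - A^12 + 2*A^8 - A^4 + 2 - A^-4.
Substitute A = t^(-1/4), i.e. A^e → t^(-e/4): V(t) = -t + 2 - t^-1 + 2*t^-2 - t^-3 + t^-4 - t^-5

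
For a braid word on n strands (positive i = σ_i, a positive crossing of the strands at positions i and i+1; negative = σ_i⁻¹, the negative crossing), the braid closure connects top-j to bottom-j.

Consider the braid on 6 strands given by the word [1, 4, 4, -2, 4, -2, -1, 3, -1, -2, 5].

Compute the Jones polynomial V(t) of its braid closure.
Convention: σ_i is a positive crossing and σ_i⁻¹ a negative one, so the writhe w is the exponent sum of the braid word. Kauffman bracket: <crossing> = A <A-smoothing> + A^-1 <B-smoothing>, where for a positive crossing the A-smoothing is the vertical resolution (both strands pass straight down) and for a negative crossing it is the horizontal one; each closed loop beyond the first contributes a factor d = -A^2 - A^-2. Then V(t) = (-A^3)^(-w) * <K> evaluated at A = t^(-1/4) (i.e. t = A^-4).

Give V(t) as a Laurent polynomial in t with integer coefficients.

-t^3 + 2*t^2 - 3*t + 4 - 3*t^-1 + 4*t^-2 - 2*t^-3 + t^-4 - t^-5

Derivation:
The presented braid s1 s4 s4 s2^-1 s4 s2^-1 s1^-1 s3 s1^-1 s2^-1 s5 on 6 strands reduces by inverse Markov moves (closure unchanged at each step):
  Destabilize: the word has the form β·s5 where s5 occurs only as the final letter (β ∈ B_5); drop it and the last strand → 5 strands.
Reduced to β = s1 s4 s4 s2^-1 s4 s2^-1 s1^-1 s3 s1^-1 s2^-1 on 5 strands, 10 crossings.
Compute on β:
Braid: s1 s4 s4 s2^-1 s4 s2^-1 s1^-1 s3 s1^-1 s2^-1 on 5 strands, 10 crossings.
Writhe w = (#positive) - (#negative) = 5 - 5 = 0.
Computing the Kauffman bracket via state sum. There are 2^10 = 1024 states.
Each crossing splits two ways (0=vertical, 1=horizontal). The state's weight is A^(#A-smoothings - #B-smoothings) * d^(loops - 1).
Tabulate the states by total A-exponent and number of loops L (A-exp: L × count):
  A^10: L=6 ×1
  A^8: L=5 ×10
  A^6: L=4 ×40, L=6 ×5
  A^4: L=3 ×80, L=5 ×39, L=7 ×1
  A^2: L=2 ×79, L=4 ×117, L=6 ×14
  A^0: L=1 ×30, L=3 ×158, L=5 ×62, L=7 ×2
  A^-2: L=2 ×84, L=4 ×111, L=6 ×15
  A^-4: L=1 ×9, L=3 ×74, L=5 ×36, L=7 ×1
  A^-6: L=2 ×12, L=4 ×29, L=6 ×4
  A^-8: L=3 ×6, L=5 ×4
  A^-10: L=4 ×1
Each group contributes A^e * Σ count * d^(L-1):
Powers of d = -A^2 - A^-2: d^2 = A^4 + 2 + A^-4; d^3 = -A^6 - 3*A^2 - 3*A^-2 - A^-6; d^4 = A^8 + 4*A^4 + 6 + 4*A^-4 + A^-8; d^5 = -A^10 - 5*A^6 - 10*A^2 - 10*A^-2 - 5*A^-6 - A^-10; d^6 = A^12 + 6*A^8 + 15*A^4 + 20 + 15*A^-4 + 6*A^-8 + A^-12.
  A^10 * (d^5) = -A^20 - 5*A^16 - 10*A^12 - 10*A^8 - 5*A^4 - 1
  A^8 * (10*d^4) = 10*A^16 + 40*A^12 + 60*A^8 + 40*A^4 + 10
  A^6 * (40*d^3 + 5*d^5) = -5*A^16 - 65*A^12 - 170*A^8 - 170*A^4 - 65 - 5*A^-4
  A^4 * (80*d^2 + 39*d^4 + d^6) = A^16 + 45*A^12 + 251*A^8 + 414*A^4 + 251 + 45*A^-4 + A^-8
  A^2 * (79*d + 117*d^3 + 14*d^5) = -14*A^12 - 187*A^8 - 570*A^4 - 570 - 187*A^-4 - 14*A^-8
  A^0 * (30 + 158*d^2 + 62*d^4 + 2*d^6) = 2*A^12 + 74*A^8 + 436*A^4 + 758 + 436*A^-4 + 74*A^-8 + 2*A^-12
  A^-2 * (84*d + 111*d^3 + 15*d^5) = -15*A^8 - 186*A^4 - 567 - 567*A^-4 - 186*A^-8 - 15*A^-12
  A^-4 * (9 + 74*d^2 + 36*d^4 + d^6) = A^8 + 42*A^4 + 233 + 393*A^-4 + 233*A^-8 + 42*A^-12 + A^-16
  A^-6 * (12*d + 29*d^3 + 4*d^5) = -4*A^4 - 49 - 139*A^-4 - 139*A^-8 - 49*A^-12 - 4*A^-16
  A^-8 * (6*d^2 + 4*d^4) = 4 + 22*A^-4 + 36*A^-8 + 22*A^-12 + 4*A^-16
  A^-10 * (d^3) = -A^-4 - 3*A^-8 - 3*A^-12 - A^-16
Summing the groups: <K> = -A^20 + A^16 - 2*A^12 + 4*A^8 - 3*A^4 + 4 - 3*A^-4 + 2*A^-8 - A^-12
Normalise by the writhe: (-A^3)^(-w) = (-A^3)^(0) = 1, so f(A) = 1 * <K> = -A^20 + A^16 - 2*A^12 + 4*A^8 - 3*A^4 + 4 - 3*A^-4 + 2*A^-8 - A^-12.
Substitute A = t^(-1/4), i.e. A^e → t^(-e/4): V(t) = -t^3 + 2*t^2 - 3*t + 4 - 3*t^-1 + 4*t^-2 - 2*t^-3 + t^-4 - t^-5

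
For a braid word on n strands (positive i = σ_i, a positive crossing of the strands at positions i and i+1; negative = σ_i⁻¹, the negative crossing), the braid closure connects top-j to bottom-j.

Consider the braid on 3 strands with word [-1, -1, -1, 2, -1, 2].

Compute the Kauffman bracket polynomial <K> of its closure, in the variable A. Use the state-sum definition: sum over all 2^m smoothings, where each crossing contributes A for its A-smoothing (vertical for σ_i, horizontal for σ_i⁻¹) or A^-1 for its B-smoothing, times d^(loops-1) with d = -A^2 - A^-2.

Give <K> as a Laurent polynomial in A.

A^14 - 2*A^10 + 2*A^6 - 2*A^2 + 2*A^-2 - A^-6 + A^-10

Derivation:
Braid: s1^-1 s1^-1 s1^-1 s2 s1^-1 s2 on 3 strands, 6 crossings.
Writhe w = (#positive) - (#negative) = 2 - 4 = -2.
State-sum expansion of <K>. There are 2^6 = 64 states.
Smooth each crossing (0=||, 1=⌣⌢); contribution A^(Σ sign_k(1-2s_k)) * d^(L-1).
Tabulate the states by total A-exponent and number of loops L (A-exp: L × count):
  A^6: L=5 ×1
  A^4: L=4 ×6
  A^2: L=3 ×15
  A^0: L=2 ×19, L=4 ×1
  A^-2: L=1 ×11, L=3 ×4
  A^-4: L=2 ×6
  A^-6: L=3 ×1
Each group contributes A^e * Σ count * d^(L-1):
Powers of d = -A^2 - A^-2: d^2 = A^4 + 2 + A^-4; d^3 = -A^6 - 3*A^2 - 3*A^-2 - A^-6; d^4 = A^8 + 4*A^4 + 6 + 4*A^-4 + A^-8.
  A^6 * (d^4) = A^14 + 4*A^10 + 6*A^6 + 4*A^2 + A^-2
  A^4 * (6*d^3) = -6*A^10 - 18*A^6 - 18*A^2 - 6*A^-2
  A^2 * (15*d^2) = 15*A^6 + 30*A^2 + 15*A^-2
  A^0 * (19*d + d^3) = -A^6 - 22*A^2 - 22*A^-2 - A^-6
  A^-2 * (11 + 4*d^2) = 4*A^2 + 19*A^-2 + 4*A^-6
  A^-4 * (6*d) = -6*A^-2 - 6*A^-6
  A^-6 * (d^2) = A^-2 + 2*A^-6 + A^-10
Summing the groups: <K> = A^14 - 2*A^10 + 2*A^6 - 2*A^2 + 2*A^-2 - A^-6 + A^-10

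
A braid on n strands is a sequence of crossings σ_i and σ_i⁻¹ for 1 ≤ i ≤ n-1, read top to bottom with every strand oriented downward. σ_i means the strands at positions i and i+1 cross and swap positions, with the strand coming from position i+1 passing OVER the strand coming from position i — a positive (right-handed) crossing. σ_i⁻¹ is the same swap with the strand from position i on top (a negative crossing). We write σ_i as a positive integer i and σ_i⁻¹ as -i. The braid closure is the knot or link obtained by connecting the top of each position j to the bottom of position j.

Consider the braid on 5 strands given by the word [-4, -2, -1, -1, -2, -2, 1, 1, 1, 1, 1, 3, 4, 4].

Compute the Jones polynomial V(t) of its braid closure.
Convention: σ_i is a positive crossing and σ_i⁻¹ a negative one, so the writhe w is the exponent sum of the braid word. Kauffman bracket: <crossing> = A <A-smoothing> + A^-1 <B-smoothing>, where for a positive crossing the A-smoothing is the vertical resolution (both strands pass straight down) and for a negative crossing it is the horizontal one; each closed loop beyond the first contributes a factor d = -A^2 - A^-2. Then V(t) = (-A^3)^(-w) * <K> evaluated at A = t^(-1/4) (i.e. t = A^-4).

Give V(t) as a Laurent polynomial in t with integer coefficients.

The presented braid s4^-1 s2^-1 s1^-1 s1^-1 s2^-1 s2^-1 s1 s1 s1 s1 s1 s3 s4 s4 on 5 strands reduces by inverse Markov moves (closure unchanged at each step):
  Deconjugate: the word is γ·β·γ⁻¹ with γ = s4^-1 (prefix) and γ⁻¹ = s4 (suffix); strip both.
  Destabilize: the word has the form β·s4 where s4 occurs only as the final letter (β ∈ B_4); drop it and the last strand → 4 strands.
  Destabilize: the word has the form β·s3 where s3 occurs only as the final letter (β ∈ B_3); drop it and the last strand → 3 strands.
Reduced to β = s2^-1 s1^-1 s1^-1 s2^-1 s2^-1 s1 s1 s1 s1 s1 on 3 strands, 10 crossings.
Compute on β:
Braid: s2^-1 s1^-1 s1^-1 s2^-1 s2^-1 s1 s1 s1 s1 s1 on 3 strands, 10 crossings.
Writhe w = (#positive) - (#negative) = 5 - 5 = 0.
Enumerate smoothing states for the bracket polynomial. There are 2^10 = 1024 states.
Each crossing splits two ways (0=vertical, 1=horizontal). The state's weight is A^(#A-smoothings - #B-smoothings) * d^(loops - 1).
Tabulate the states by total A-exponent and number of loops L (A-exp: L × count):
  A^10: L=4 ×1
  A^8: L=3 ×10
  A^6: L=2 ×29, L=4 ×16
  A^4: L=1 ×26, L=3 ×74, L=5 ×20
  A^2: L=2 ×90, L=4 ×105, L=6 ×15
  A^0: L=1 ×15, L=3 ×141, L=5 ×90, L=7 ×6
  A^-2: L=2 ×35, L=4 ×130, L=6 ×44, L=8 ×1
  A^-4: L=3 ×40, L=5 ×69, L=7 ×11
  A^-6: L=4 ×25, L=6 ×19, L=8 ×1
  A^-8: L=5 ×8, L=7 ×2
  A^-10: L=6 ×1
Each group contributes A^e * Σ count * d^(L-1):
Powers of d = -A^2 - A^-2: d^2 = A^4 + 2 + A^-4; d^3 = -A^6 - 3*A^2 - 3*A^-2 - A^-6; d^4 = A^8 + 4*A^4 + 6 + 4*A^-4 + A^-8; d^5 = -A^10 - 5*A^6 - 10*A^2 - 10*A^-2 - 5*A^-6 - A^-10; d^6 = A^12 + 6*A^8 + 15*A^4 + 20 + 15*A^-4 + 6*A^-8 + A^-12; d^7 = -A^14 - 7*A^10 - 21*A^6 - 35*A^2 - 35*A^-2 - 21*A^-6 - 7*A^-10 - A^-14.
  A^10 * (d^3) = -A^16 - 3*A^12 - 3*A^8 - A^4
  A^8 * (10*d^2) = 10*A^12 + 20*A^8 + 10*A^4
  A^6 * (29*d + 16*d^3) = -16*A^12 - 77*A^8 - 77*A^4 - 16
  A^4 * (26 + 74*d^2 + 20*d^4) = 20*A^12 + 154*A^8 + 294*A^4 + 154 + 20*A^-4
  A^2 * (90*d + 105*d^3 + 15*d^5) = -15*A^12 - 180*A^8 - 555*A^4 - 555 - 180*A^-4 - 15*A^-8
  A^0 * (15 + 141*d^2 + 90*d^4 + 6*d^6) = 6*A^12 + 126*A^8 + 591*A^4 + 957 + 591*A^-4 + 126*A^-8 + 6*A^-12
  A^-2 * (35*d + 130*d^3 + 44*d^5 + d^7) = -A^12 - 51*A^8 - 371*A^4 - 900 - 900*A^-4 - 371*A^-8 - 51*A^-12 - A^-16
  A^-4 * (40*d^2 + 69*d^4 + 11*d^6) = 11*A^8 + 135*A^4 + 481 + 714*A^-4 + 481*A^-8 + 135*A^-12 + 11*A^-16
  A^-6 * (25*d^3 + 19*d^5 + d^7) = -A^8 - 26*A^4 - 141 - 300*A^-4 - 300*A^-8 - 141*A^-12 - 26*A^-16 - A^-20
  A^-8 * (8*d^4 + 2*d^6) = 2*A^4 + 20 + 62*A^-4 + 88*A^-8 + 62*A^-12 + 20*A^-16 + 2*A^-20
  A^-10 * (d^5) = -1 - 5*A^-4 - 10*A^-8 - 10*A^-12 - 5*A^-16 - A^-20
Summing the groups: <K> = -A^16 + A^12 - A^8 + 2*A^4 - 1 + 2*A^-4 - A^-8 + A^-12 - A^-16
Normalise by the writhe: (-A^3)^(-w) = (-A^3)^(0) = 1, so f(A) = 1 * <K> = -A^16 + A^12 - A^8 + 2*A^4 - 1 + 2*A^-4 - A^-8 + A^-12 - A^-16.
Substitute A = t^(-1/4), i.e. A^e → t^(-e/4): V(t) = -t^4 + t^3 - t^2 + 2*t - 1 + 2*t^-1 - t^-2 + t^-3 - t^-4

Answer: -t^4 + t^3 - t^2 + 2*t - 1 + 2*t^-1 - t^-2 + t^-3 - t^-4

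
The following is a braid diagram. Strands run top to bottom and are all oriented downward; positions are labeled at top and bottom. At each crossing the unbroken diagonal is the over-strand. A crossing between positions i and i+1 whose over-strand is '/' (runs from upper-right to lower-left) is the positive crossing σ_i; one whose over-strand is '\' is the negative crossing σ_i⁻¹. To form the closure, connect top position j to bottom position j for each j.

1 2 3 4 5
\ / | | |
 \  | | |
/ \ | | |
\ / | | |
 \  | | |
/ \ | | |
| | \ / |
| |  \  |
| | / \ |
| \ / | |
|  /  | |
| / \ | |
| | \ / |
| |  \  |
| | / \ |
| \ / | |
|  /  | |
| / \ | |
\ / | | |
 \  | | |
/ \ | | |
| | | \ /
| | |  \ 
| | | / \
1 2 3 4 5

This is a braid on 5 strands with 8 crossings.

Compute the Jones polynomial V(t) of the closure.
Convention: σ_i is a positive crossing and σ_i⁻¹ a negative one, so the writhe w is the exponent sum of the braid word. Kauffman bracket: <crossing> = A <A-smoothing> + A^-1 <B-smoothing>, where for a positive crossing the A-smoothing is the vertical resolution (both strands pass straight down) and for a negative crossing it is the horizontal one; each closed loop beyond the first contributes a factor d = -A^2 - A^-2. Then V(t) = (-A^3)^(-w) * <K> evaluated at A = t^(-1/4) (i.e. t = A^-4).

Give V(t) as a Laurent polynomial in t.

t - 1 + 2*t^-1 - 3*t^-2 + 3*t^-3 - 2*t^-4 + 2*t^-5 - t^-6

Derivation:
Reading the diagram top to bottom ('/'-over between positions i,i+1 = s_i, '\'-over = s_i^-1): braid word = s1^-1 s1^-1 s3^-1 s2 s3^-1 s2 s1^-1 s4^-1.
The presented braid s1^-1 s1^-1 s3^-1 s2 s3^-1 s2 s1^-1 s4^-1 on 5 strands reduces by inverse Markov moves (closure unchanged at each step):
  Destabilize: the word has the form β·s4^-1 where s4^-1 occurs only as the final letter (β ∈ B_4); drop it and the last strand → 4 strands.
Reduced to β = s1^-1 s1^-1 s3^-1 s2 s3^-1 s2 s1^-1 on 4 strands, 7 crossings.
Compute on β:
Braid: s1^-1 s1^-1 s3^-1 s2 s3^-1 s2 s1^-1 on 4 strands, 7 crossings.
Writhe w = (#positive) - (#negative) = 2 - 5 = -3.
State-sum expansion of <K>. There are 2^7 = 128 states.
Smooth each crossing (0=||, 1=⌣⌢); contribution A^(Σ sign_k(1-2s_k)) * d^(L-1).
Tabulate the states by total A-exponent and number of loops L (A-exp: L × count):
  A^7: L=5 ×1
  A^5: L=4 ×7
  A^3: L=3 ×20, L=5 ×1
  A^1: L=2 ×27, L=4 ×8
  A^-1: L=1 ×15, L=3 ×19, L=5 ×1
  A^-3: L=2 ×17, L=4 ×4
  A^-5: L=3 ×7
  A^-7: L=4 ×1
Each group contributes A^e * Σ count * d^(L-1):
Powers of d = -A^2 - A^-2: d^2 = A^4 + 2 + A^-4; d^3 = -A^6 - 3*A^2 - 3*A^-2 - A^-6; d^4 = A^8 + 4*A^4 + 6 + 4*A^-4 + A^-8.
  A^7 * (d^4) = A^15 + 4*A^11 + 6*A^7 + 4*A^3 + A^-1
  A^5 * (7*d^3) = -7*A^11 - 21*A^7 - 21*A^3 - 7*A^-1
  A^3 * (20*d^2 + d^4) = A^11 + 24*A^7 + 46*A^3 + 24*A^-1 + A^-5
  A^1 * (27*d + 8*d^3) = -8*A^7 - 51*A^3 - 51*A^-1 - 8*A^-5
  A^-1 * (15 + 19*d^2 + d^4) = A^7 + 23*A^3 + 59*A^-1 + 23*A^-5 + A^-9
  A^-3 * (17*d + 4*d^3) = -4*A^3 - 29*A^-1 - 29*A^-5 - 4*A^-9
  A^-5 * (7*d^2) = 7*A^-1 + 14*A^-5 + 7*A^-9
  A^-7 * (d^3) = -A^-1 - 3*A^-5 - 3*A^-9 - A^-13
Summing the groups: <K> = A^15 - 2*A^11 + 2*A^7 - 3*A^3 + 3*A^-1 - 2*A^-5 + A^-9 - A^-13
Normalise by the writhe: (-A^3)^(-w) = (-A^3)^(3) = -A^9, so f(A) = -A^9 * <K> = -A^24 + 2*A^20 - 2*A^16 + 3*A^12 - 3*A^8 + 2*A^4 - 1 + A^-4.
Substitute A = t^(-1/4), i.e. A^e → t^(-e/4): V(t) = t - 1 + 2*t^-1 - 3*t^-2 + 3*t^-3 - 2*t^-4 + 2*t^-5 - t^-6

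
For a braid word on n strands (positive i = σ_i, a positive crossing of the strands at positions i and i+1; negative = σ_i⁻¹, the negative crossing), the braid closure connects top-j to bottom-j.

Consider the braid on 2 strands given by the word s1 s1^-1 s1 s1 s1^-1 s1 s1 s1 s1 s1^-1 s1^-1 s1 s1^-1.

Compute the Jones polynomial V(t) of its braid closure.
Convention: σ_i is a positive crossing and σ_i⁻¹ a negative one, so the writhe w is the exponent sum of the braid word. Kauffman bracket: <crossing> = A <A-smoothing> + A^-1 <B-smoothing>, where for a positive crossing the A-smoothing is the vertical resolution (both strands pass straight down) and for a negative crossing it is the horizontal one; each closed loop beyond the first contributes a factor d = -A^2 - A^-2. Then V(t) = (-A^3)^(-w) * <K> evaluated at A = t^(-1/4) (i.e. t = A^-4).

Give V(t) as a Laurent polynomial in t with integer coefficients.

The presented braid s1 s1^-1 s1 s1 s1^-1 s1 s1 s1 s1 s1^-1 s1^-1 s1 s1^-1 on 2 strands reduces by inverse Markov moves (closure unchanged at each step):
  Deconjugate: the word is γ·β·γ⁻¹ with γ = s1 (prefix) and γ⁻¹ = s1^-1 (suffix); strip both.
  Deconjugate: the word is γ·β·γ⁻¹ with γ = s1^-1 s1 (prefix) and γ⁻¹ = s1^-1 s1 (suffix); strip both.
  Deconjugate: the word is γ·β·γ⁻¹ with γ = s1 (prefix) and γ⁻¹ = s1^-1 (suffix); strip both.
Reduced to β = s1^-1 s1 s1 s1 s1 on 2 strands, 5 crossings.
Compute on β:
First cancel adjacent σ_i σ_i⁻¹ pairs (Reidemeister II — same braid, same closure): s1^-1 s1 s1 s1 s1 → s1 s1 s1.
Braid: s1 s1 s1 on 2 strands, 3 crossings.
Writhe w = (#positive) - (#negative) = 3 - 0 = 3.
State-sum expansion of <K>. There are 2^3 = 8 states.
Each crossing splits two ways (0=vertical, 1=horizontal). The state's weight is A^(#A-smoothings - #B-smoothings) * d^(loops - 1).
  state 000: A-exp=+3, loops=2, term = A^3 * d^1
  state 001: A-exp=+1, loops=1, term = A^1 * d^0
  state 010: A-exp=+1, loops=1, term = A^1 * d^0
  state 011: A-exp=-1, loops=2, term = A^-1 * d^1
  state 100: A-exp=+1, loops=1, term = A^1 * d^0
  state 101: A-exp=-1, loops=2, term = A^-1 * d^1
  state 110: A-exp=-1, loops=2, term = A^-1 * d^1
  state 111: A-exp=-3, loops=3, term = A^-3 * d^2
Collect the terms by A-exponent (count of states per loop number):
Powers of d = -A^2 - A^-2: d^2 = A^4 + 2 + A^-4.
  A^3 * (d) = -A^5 - A
  A^1 * (3) = 3*A
  A^-1 * (3*d) = -3*A - 3*A^-3
  A^-3 * (d^2) = A + 2*A^-3 + A^-7
Summing the groups: <K> = -A^5 - A^-3 + A^-7
Normalise by the writhe: (-A^3)^(-w) = (-A^3)^(-3) = -A^-9, so f(A) = -A^-9 * <K> = A^-4 + A^-12 - A^-16.
Substitute A = t^(-1/4), i.e. A^e → t^(-e/4): V(t) = -t^4 + t^3 + t

Answer: -t^4 + t^3 + t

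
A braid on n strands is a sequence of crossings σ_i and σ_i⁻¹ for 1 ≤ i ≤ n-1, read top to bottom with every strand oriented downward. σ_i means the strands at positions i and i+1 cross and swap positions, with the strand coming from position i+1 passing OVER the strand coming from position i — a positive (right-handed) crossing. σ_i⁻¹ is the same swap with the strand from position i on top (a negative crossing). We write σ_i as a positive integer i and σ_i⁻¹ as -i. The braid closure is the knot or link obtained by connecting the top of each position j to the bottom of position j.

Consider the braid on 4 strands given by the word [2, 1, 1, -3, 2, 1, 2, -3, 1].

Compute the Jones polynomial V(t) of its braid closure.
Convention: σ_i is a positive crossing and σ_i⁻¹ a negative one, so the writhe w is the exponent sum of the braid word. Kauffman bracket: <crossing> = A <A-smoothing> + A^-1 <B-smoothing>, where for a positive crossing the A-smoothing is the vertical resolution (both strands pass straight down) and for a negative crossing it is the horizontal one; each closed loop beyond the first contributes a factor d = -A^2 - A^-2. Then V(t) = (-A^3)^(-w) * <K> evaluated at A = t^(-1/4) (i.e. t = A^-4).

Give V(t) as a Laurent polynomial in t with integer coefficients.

-t^7 + 2*t^6 - 2*t^5 + 2*t^4 - 2*t^3 + 2*t^2 - t + 1

Derivation:
Braid: s2 s1 s1 s3^-1 s2 s1 s2 s3^-1 s1 on 4 strands, 9 crossings.
Writhe w = (#positive) - (#negative) = 7 - 2 = 5.
State-sum expansion of <K>. There are 2^9 = 512 states.
Smooth each crossing (0=||, 1=⌣⌢); contribution A^(Σ sign_k(1-2s_k)) * d^(L-1).
Tabulate the states by total A-exponent and number of loops L (A-exp: L × count):
  A^9: L=4 ×1
  A^7: L=3 ×9
  A^5: L=2 ×28, L=4 ×8
  A^3: L=1 ×32, L=3 ×48, L=5 ×4
  A^1: L=2 ×91, L=4 ×34, L=6 ×1
  A^-1: L=1 ×23, L=3 ×92, L=5 ×11
  A^-3: L=2 ×43, L=4 ×40, L=6 ×1
  A^-5: L=1 ×4, L=3 ×26, L=5 ×6
  A^-7: L=2 ×4, L=4 ×5
  A^-9: L=3 ×1
Each group contributes A^e * Σ count * d^(L-1):
Powers of d = -A^2 - A^-2: d^2 = A^4 + 2 + A^-4; d^3 = -A^6 - 3*A^2 - 3*A^-2 - A^-6; d^4 = A^8 + 4*A^4 + 6 + 4*A^-4 + A^-8; d^5 = -A^10 - 5*A^6 - 10*A^2 - 10*A^-2 - 5*A^-6 - A^-10.
  A^9 * (d^3) = -A^15 - 3*A^11 - 3*A^7 - A^3
  A^7 * (9*d^2) = 9*A^11 + 18*A^7 + 9*A^3
  A^5 * (28*d + 8*d^3) = -8*A^11 - 52*A^7 - 52*A^3 - 8*A^-1
  A^3 * (32 + 48*d^2 + 4*d^4) = 4*A^11 + 64*A^7 + 152*A^3 + 64*A^-1 + 4*A^-5
  A^1 * (91*d + 34*d^3 + d^5) = -A^11 - 39*A^7 - 203*A^3 - 203*A^-1 - 39*A^-5 - A^-9
  A^-1 * (23 + 92*d^2 + 11*d^4) = 11*A^7 + 136*A^3 + 273*A^-1 + 136*A^-5 + 11*A^-9
  A^-3 * (43*d + 40*d^3 + d^5) = -A^7 - 45*A^3 - 173*A^-1 - 173*A^-5 - 45*A^-9 - A^-13
  A^-5 * (4 + 26*d^2 + 6*d^4) = 6*A^3 + 50*A^-1 + 92*A^-5 + 50*A^-9 + 6*A^-13
  A^-7 * (4*d + 5*d^3) = -5*A^-1 - 19*A^-5 - 19*A^-9 - 5*A^-13
  A^-9 * (d^2) = A^-5 + 2*A^-9 + A^-13
Summing the groups: <K> = -A^15 + A^11 - 2*A^7 + 2*A^3 - 2*A^-1 + 2*A^-5 - 2*A^-9 + A^-13
Normalise by the writhe: (-A^3)^(-w) = (-A^3)^(-5) = -A^-15, so f(A) = -A^-15 * <K> = 1 - A^-4 + 2*A^-8 - 2*A^-12 + 2*A^-16 - 2*A^-20 + 2*A^-24 - A^-28.
Substitute A = t^(-1/4), i.e. A^e → t^(-e/4): V(t) = -t^7 + 2*t^6 - 2*t^5 + 2*t^4 - 2*t^3 + 2*t^2 - t + 1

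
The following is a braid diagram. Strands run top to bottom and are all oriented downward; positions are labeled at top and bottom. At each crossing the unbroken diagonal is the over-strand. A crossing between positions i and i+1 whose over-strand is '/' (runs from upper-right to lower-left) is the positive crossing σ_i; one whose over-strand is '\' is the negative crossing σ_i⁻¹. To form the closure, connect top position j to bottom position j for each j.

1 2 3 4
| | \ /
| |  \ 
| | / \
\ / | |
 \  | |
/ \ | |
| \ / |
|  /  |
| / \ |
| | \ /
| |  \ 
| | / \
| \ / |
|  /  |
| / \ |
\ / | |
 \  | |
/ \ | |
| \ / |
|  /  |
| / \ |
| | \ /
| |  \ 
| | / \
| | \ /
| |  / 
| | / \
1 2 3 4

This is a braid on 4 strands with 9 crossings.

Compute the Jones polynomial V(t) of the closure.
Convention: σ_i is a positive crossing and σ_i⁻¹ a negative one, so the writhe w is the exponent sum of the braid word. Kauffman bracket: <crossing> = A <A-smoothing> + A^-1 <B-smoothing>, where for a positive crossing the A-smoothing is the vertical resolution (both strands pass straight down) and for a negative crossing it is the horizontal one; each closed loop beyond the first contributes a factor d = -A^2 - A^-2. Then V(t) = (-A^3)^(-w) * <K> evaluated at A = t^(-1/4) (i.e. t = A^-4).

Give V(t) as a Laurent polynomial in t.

Reading the diagram top to bottom ('/'-over between positions i,i+1 = s_i, '\'-over = s_i^-1): braid word = s3^-1 s1^-1 s2 s3^-1 s2 s1^-1 s2 s3^-1 s3.
The presented braid s3^-1 s1^-1 s2 s3^-1 s2 s1^-1 s2 s3^-1 s3 on 4 strands reduces by inverse Markov moves (closure unchanged at each step):
  Deconjugate: the word is γ·β·γ⁻¹ with γ = s3^-1 (prefix) and γ⁻¹ = s3 (suffix); strip both.
Reduced to β = s1^-1 s2 s3^-1 s2 s1^-1 s2 s3^-1 on 4 strands, 7 crossings.
Compute on β:
Braid: s1^-1 s2 s3^-1 s2 s1^-1 s2 s3^-1 on 4 strands, 7 crossings.
Writhe w = (#positive) - (#negative) = 3 - 4 = -1.
State-sum expansion of <K>. There are 2^7 = 128 states.
For each crossing: s=0 is the vertical smoothing, s=1 horizontal. Crossing k contributes A^(sign_k * (1 - 2*s_k)); loop factor d = -A^2 - A^-2.
Tabulate the states by total A-exponent and number of loops L (A-exp: L × count):
  A^7: L=4 ×1
  A^5: L=3 ×7
  A^3: L=2 ×19, L=4 ×2
  A^1: L=1 ×21, L=3 ×14
  A^-1: L=2 ×32, L=4 ×3
  A^-3: L=3 ×21
  A^-5: L=4 ×7
  A^-7: L=5 ×1
Each group contributes A^e * Σ count * d^(L-1):
Powers of d = -A^2 - A^-2: d^2 = A^4 + 2 + A^-4; d^3 = -A^6 - 3*A^2 - 3*A^-2 - A^-6; d^4 = A^8 + 4*A^4 + 6 + 4*A^-4 + A^-8.
  A^7 * (d^3) = -A^13 - 3*A^9 - 3*A^5 - A
  A^5 * (7*d^2) = 7*A^9 + 14*A^5 + 7*A
  A^3 * (19*d + 2*d^3) = -2*A^9 - 25*A^5 - 25*A - 2*A^-3
  A^1 * (21 + 14*d^2) = 14*A^5 + 49*A + 14*A^-3
  A^-1 * (32*d + 3*d^3) = -3*A^5 - 41*A - 41*A^-3 - 3*A^-7
  A^-3 * (21*d^2) = 21*A + 42*A^-3 + 21*A^-7
  A^-5 * (7*d^3) = -7*A - 21*A^-3 - 21*A^-7 - 7*A^-11
  A^-7 * (d^4) = A + 4*A^-3 + 6*A^-7 + 4*A^-11 + A^-15
Summing the groups: <K> = -A^13 + 2*A^9 - 3*A^5 + 4*A - 4*A^-3 + 3*A^-7 - 3*A^-11 + A^-15
Normalise by the writhe: (-A^3)^(-w) = (-A^3)^(1) = -A^3, so f(A) = -A^3 * <K> = A^16 - 2*A^12 + 3*A^8 - 4*A^4 + 4 - 3*A^-4 + 3*A^-8 - A^-12.
Substitute A = t^(-1/4), i.e. A^e → t^(-e/4): V(t) = -t^3 + 3*t^2 - 3*t + 4 - 4*t^-1 + 3*t^-2 - 2*t^-3 + t^-4

Answer: -t^3 + 3*t^2 - 3*t + 4 - 4*t^-1 + 3*t^-2 - 2*t^-3 + t^-4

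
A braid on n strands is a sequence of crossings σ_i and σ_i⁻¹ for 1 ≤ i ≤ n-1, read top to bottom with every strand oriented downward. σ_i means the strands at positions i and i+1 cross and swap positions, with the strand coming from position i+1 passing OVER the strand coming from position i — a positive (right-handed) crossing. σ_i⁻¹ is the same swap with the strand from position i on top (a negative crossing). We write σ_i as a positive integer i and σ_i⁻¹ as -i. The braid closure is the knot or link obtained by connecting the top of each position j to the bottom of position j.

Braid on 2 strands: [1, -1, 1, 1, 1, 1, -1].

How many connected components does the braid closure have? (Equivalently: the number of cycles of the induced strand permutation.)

1

Derivation:
Track the strand permutation on 2 strands, starting from identity.
  step 1: s1 swaps positions 1,2 -> [2 1]
  step 2: s1^-1 swaps positions 1,2 -> [1 2]
  step 3: s1 swaps positions 1,2 -> [2 1]
  step 4: s1 swaps positions 1,2 -> [1 2]
  step 5: s1 swaps positions 1,2 -> [2 1]
  step 6: s1 swaps positions 1,2 -> [1 2]
  step 7: s1^-1 swaps positions 1,2 -> [2 1]
Final permutation (position -> original strand): [2 1]
Closure components = cycle count of this permutation = 1.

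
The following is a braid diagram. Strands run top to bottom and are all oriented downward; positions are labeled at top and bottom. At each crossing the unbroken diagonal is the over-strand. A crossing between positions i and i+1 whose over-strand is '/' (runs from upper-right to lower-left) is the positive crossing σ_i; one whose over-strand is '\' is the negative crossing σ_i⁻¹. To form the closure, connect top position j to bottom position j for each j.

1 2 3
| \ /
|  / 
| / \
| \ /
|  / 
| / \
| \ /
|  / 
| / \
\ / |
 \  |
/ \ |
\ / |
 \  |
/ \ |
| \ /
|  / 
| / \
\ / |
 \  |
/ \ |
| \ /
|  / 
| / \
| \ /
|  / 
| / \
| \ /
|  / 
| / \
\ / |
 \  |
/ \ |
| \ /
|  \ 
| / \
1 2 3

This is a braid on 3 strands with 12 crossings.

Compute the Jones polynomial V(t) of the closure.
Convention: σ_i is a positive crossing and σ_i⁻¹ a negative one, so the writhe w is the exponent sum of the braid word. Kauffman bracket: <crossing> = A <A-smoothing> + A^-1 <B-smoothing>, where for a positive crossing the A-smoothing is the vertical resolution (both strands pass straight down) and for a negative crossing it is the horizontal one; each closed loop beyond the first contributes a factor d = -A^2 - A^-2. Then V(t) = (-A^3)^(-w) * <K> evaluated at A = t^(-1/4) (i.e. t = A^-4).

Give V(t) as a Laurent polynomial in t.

Reading the diagram top to bottom ('/'-over between positions i,i+1 = s_i, '\'-over = s_i^-1): braid word = s2 s2 s2 s1^-1 s1^-1 s2 s1^-1 s2 s2 s2 s1^-1 s2^-1.
The presented braid s2 s2 s2 s1^-1 s1^-1 s2 s1^-1 s2 s2 s2 s1^-1 s2^-1 on 3 strands reduces by inverse Markov moves (closure unchanged at each step):
  Deconjugate: the word is γ·β·γ⁻¹ with γ = s2 (prefix) and γ⁻¹ = s2^-1 (suffix); strip both.
Reduced to β = s2 s2 s1^-1 s1^-1 s2 s1^-1 s2 s2 s2 s1^-1 on 3 strands, 10 crossings.
Compute on β:
Braid: s2 s2 s1^-1 s1^-1 s2 s1^-1 s2 s2 s2 s1^-1 on 3 strands, 10 crossings.
Writhe w = (#positive) - (#negative) = 6 - 4 = 2.
Computing the Kauffman bracket via state sum. There are 2^10 = 1024 states.
For each crossing: s=0 is the vertical smoothing, s=1 horizontal. Crossing k contributes A^(sign_k * (1 - 2*s_k)); loop factor d = -A^2 - A^-2.
Tabulate the states by total A-exponent and number of loops L (A-exp: L × count):
  A^10: L=5 ×1
  A^8: L=4 ×10
  A^6: L=3 ×41, L=5 ×4
  A^4: L=2 ×81, L=4 ×38, L=6 ×1
  A^2: L=1 ×71, L=3 ×117, L=5 ×22
  A^0: L=2 ×154, L=4 ×91, L=6 ×7
  A^-2: L=3 ×168, L=5 ×41, L=7 ×1
  A^-4: L=4 ×110, L=6 ×10
  A^-6: L=5 ×44, L=7 ×1
  A^-8: L=6 ×10
  A^-10: L=7 ×1
Each group contributes A^e * Σ count * d^(L-1):
Powers of d = -A^2 - A^-2: d^2 = A^4 + 2 + A^-4; d^3 = -A^6 - 3*A^2 - 3*A^-2 - A^-6; d^4 = A^8 + 4*A^4 + 6 + 4*A^-4 + A^-8; d^5 = -A^10 - 5*A^6 - 10*A^2 - 10*A^-2 - 5*A^-6 - A^-10; d^6 = A^12 + 6*A^8 + 15*A^4 + 20 + 15*A^-4 + 6*A^-8 + A^-12.
  A^10 * (d^4) = A^18 + 4*A^14 + 6*A^10 + 4*A^6 + A^2
  A^8 * (10*d^3) = -10*A^14 - 30*A^10 - 30*A^6 - 10*A^2
  A^6 * (41*d^2 + 4*d^4) = 4*A^14 + 57*A^10 + 106*A^6 + 57*A^2 + 4*A^-2
  A^4 * (81*d + 38*d^3 + d^5) = -A^14 - 43*A^10 - 205*A^6 - 205*A^2 - 43*A^-2 - A^-6
  A^2 * (71 + 117*d^2 + 22*d^4) = 22*A^10 + 205*A^6 + 437*A^2 + 205*A^-2 + 22*A^-6
  A^0 * (154*d + 91*d^3 + 7*d^5) = -7*A^10 - 126*A^6 - 497*A^2 - 497*A^-2 - 126*A^-6 - 7*A^-10
  A^-2 * (168*d^2 + 41*d^4 + d^6) = A^10 + 47*A^6 + 347*A^2 + 602*A^-2 + 347*A^-6 + 47*A^-10 + A^-14
  A^-4 * (110*d^3 + 10*d^5) = -10*A^6 - 160*A^2 - 430*A^-2 - 430*A^-6 - 160*A^-10 - 10*A^-14
  A^-6 * (44*d^4 + d^6) = A^6 + 50*A^2 + 191*A^-2 + 284*A^-6 + 191*A^-10 + 50*A^-14 + A^-18
  A^-8 * (10*d^5) = -10*A^2 - 50*A^-2 - 100*A^-6 - 100*A^-10 - 50*A^-14 - 10*A^-18
  A^-10 * (d^6) = A^2 + 6*A^-2 + 15*A^-6 + 20*A^-10 + 15*A^-14 + 6*A^-18 + A^-22
Summing the groups: <K> = A^18 - 3*A^14 + 6*A^10 - 8*A^6 + 11*A^2 - 12*A^-2 + 11*A^-6 - 9*A^-10 + 6*A^-14 - 3*A^-18 + A^-22
Normalise by the writhe: (-A^3)^(-w) = (-A^3)^(-2) = A^-6, so f(A) = A^-6 * <K> = A^12 - 3*A^8 + 6*A^4 - 8 + 11*A^-4 - 12*A^-8 + 11*A^-12 - 9*A^-16 + 6*A^-20 - 3*A^-24 + A^-28.
Substitute A = t^(-1/4), i.e. A^e → t^(-e/4): V(t) = t^7 - 3*t^6 + 6*t^5 - 9*t^4 + 11*t^3 - 12*t^2 + 11*t - 8 + 6*t^-1 - 3*t^-2 + t^-3

Answer: t^7 - 3*t^6 + 6*t^5 - 9*t^4 + 11*t^3 - 12*t^2 + 11*t - 8 + 6*t^-1 - 3*t^-2 + t^-3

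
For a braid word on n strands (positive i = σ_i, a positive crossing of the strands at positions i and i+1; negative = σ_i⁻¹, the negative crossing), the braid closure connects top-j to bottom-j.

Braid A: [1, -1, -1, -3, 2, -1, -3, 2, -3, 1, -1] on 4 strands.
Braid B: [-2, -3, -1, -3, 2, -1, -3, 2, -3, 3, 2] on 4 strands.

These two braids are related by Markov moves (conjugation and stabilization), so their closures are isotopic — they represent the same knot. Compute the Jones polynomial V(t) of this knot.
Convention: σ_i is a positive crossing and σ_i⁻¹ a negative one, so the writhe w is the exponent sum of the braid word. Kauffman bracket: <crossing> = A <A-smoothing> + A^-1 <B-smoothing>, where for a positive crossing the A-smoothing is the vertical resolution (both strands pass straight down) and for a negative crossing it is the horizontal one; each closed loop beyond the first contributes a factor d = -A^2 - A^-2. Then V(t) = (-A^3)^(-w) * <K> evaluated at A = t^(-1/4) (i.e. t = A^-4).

Markov-equivalent braids have isotopic closures, hence identical knot invariants. Strip the Markov moves from each word to reach a common short braid β, then compute V(t) once on β.
Braid A: s1 s1^-1 s1^-1 s3^-1 s2 s1^-1 s3^-1 s2 s3^-1 s1 s1^-1 on 4 strands reduces by inverse Markov moves (closure unchanged at each step):
  Deconjugate: the word is γ·β·γ⁻¹ with γ = s1 s1^-1 (prefix) and γ⁻¹ = s1 s1^-1 (suffix); strip both.
Reduced to β = s1^-1 s3^-1 s2 s1^-1 s3^-1 s2 s3^-1 on 4 strands, 7 crossings.
Braid B: s2^-1 s3^-1 s1^-1 s3^-1 s2 s1^-1 s3^-1 s2 s3^-1 s3 s2 on 4 strands reduces by inverse Markov moves (closure unchanged at each step):
  Deconjugate: the word is γ·β·γ⁻¹ with γ = s2^-1 s3^-1 (prefix) and γ⁻¹ = s3 s2 (suffix); strip both.
Reduced to β = s1^-1 s3^-1 s2 s1^-1 s3^-1 s2 s3^-1 on 4 strands, 7 crossings.
Both give the same β = s1^-1 s3^-1 s2 s1^-1 s3^-1 s2 s3^-1 on 4 strands, so one state sum suffices:
Braid: s1^-1 s3^-1 s2 s1^-1 s3^-1 s2 s3^-1 on 4 strands, 7 crossings.
Writhe w = (#positive) - (#negative) = 2 - 5 = -3.
Computing the Kauffman bracket via state sum. There are 2^7 = 128 states.
Smooth each crossing (0=||, 1=⌣⌢); contribution A^(Σ sign_k(1-2s_k)) * d^(L-1).
Tabulate the states by total A-exponent and number of loops L (A-exp: L × count):
  A^7: L=5 ×1
  A^5: L=4 ×7
  A^3: L=3 ×20, L=5 ×1
  A^1: L=2 ×29, L=4 ×6
  A^-1: L=1 ×19, L=3 ×16
  A^-3: L=2 ×19, L=4 ×2
  A^-5: L=3 ×7
  A^-7: L=4 ×1
Each group contributes A^e * Σ count * d^(L-1):
Powers of d = -A^2 - A^-2: d^2 = A^4 + 2 + A^-4; d^3 = -A^6 - 3*A^2 - 3*A^-2 - A^-6; d^4 = A^8 + 4*A^4 + 6 + 4*A^-4 + A^-8.
  A^7 * (d^4) = A^15 + 4*A^11 + 6*A^7 + 4*A^3 + A^-1
  A^5 * (7*d^3) = -7*A^11 - 21*A^7 - 21*A^3 - 7*A^-1
  A^3 * (20*d^2 + d^4) = A^11 + 24*A^7 + 46*A^3 + 24*A^-1 + A^-5
  A^1 * (29*d + 6*d^3) = -6*A^7 - 47*A^3 - 47*A^-1 - 6*A^-5
  A^-1 * (19 + 16*d^2) = 16*A^3 + 51*A^-1 + 16*A^-5
  A^-3 * (19*d + 2*d^3) = -2*A^3 - 25*A^-1 - 25*A^-5 - 2*A^-9
  A^-5 * (7*d^2) = 7*A^-1 + 14*A^-5 + 7*A^-9
  A^-7 * (d^3) = -A^-1 - 3*A^-5 - 3*A^-9 - A^-13
Summing the groups: <K> = A^15 - 2*A^11 + 3*A^7 - 4*A^3 + 3*A^-1 - 3*A^-5 + 2*A^-9 - A^-13
Normalise by the writhe: (-A^3)^(-w) = (-A^3)^(3) = -A^9, so f(A) = -A^9 * <K> = -A^24 + 2*A^20 - 3*A^16 + 4*A^12 - 3*A^8 + 3*A^4 - 2 + A^-4.
Substitute A = t^(-1/4), i.e. A^e → t^(-e/4): V(t) = t - 2 + 3*t^-1 - 3*t^-2 + 4*t^-3 - 3*t^-4 + 2*t^-5 - t^-6

Answer: t - 2 + 3*t^-1 - 3*t^-2 + 4*t^-3 - 3*t^-4 + 2*t^-5 - t^-6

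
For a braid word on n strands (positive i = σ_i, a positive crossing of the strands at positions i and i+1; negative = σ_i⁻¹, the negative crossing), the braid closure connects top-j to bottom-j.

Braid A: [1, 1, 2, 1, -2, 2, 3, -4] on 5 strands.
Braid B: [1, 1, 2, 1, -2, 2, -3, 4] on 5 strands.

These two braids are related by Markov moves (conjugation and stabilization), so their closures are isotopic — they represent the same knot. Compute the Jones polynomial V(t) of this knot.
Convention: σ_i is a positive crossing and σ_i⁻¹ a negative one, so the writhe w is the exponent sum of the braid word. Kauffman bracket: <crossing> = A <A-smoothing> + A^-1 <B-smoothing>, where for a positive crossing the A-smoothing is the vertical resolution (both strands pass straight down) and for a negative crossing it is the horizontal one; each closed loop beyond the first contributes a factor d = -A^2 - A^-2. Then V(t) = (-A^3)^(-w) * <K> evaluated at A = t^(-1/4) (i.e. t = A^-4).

-t^4 + t^3 + t

Derivation:
Markov-equivalent braids have isotopic closures, hence identical knot invariants. Strip the Markov moves from each word to reach a common short braid β, then compute V(t) once on β.
Braid A: s1 s1 s2 s1 s2^-1 s2 s3 s4^-1 on 5 strands reduces by inverse Markov moves (closure unchanged at each step):
  Destabilize: the word has the form β·s4^-1 where s4^-1 occurs only as the final letter (β ∈ B_4); drop it and the last strand → 4 strands.
  Destabilize: the word has the form β·s3 where s3 occurs only as the final letter (β ∈ B_3); drop it and the last strand → 3 strands.
Reduced to β = s1 s1 s2 s1 s2^-1 s2 on 3 strands, 6 crossings.
Braid B: s1 s1 s2 s1 s2^-1 s2 s3^-1 s4 on 5 strands reduces by inverse Markov moves (closure unchanged at each step):
  Destabilize: the word has the form β·s4 where s4 occurs only as the final letter (β ∈ B_4); drop it and the last strand → 4 strands.
  Destabilize: the word has the form β·s3^-1 where s3^-1 occurs only as the final letter (β ∈ B_3); drop it and the last strand → 3 strands.
Reduced to β = s1 s1 s2 s1 s2^-1 s2 on 3 strands, 6 crossings.
Both give the same β = s1 s1 s2 s1 s2^-1 s2 on 3 strands, so one state sum suffices:
First cancel adjacent σ_i σ_i⁻¹ pairs (Reidemeister II — same braid, same closure): s1 s1 s2 s1 s2^-1 s2 → s1 s1 s2 s1.
Braid: s1 s1 s2 s1 on 3 strands, 4 crossings.
Writhe w = (#positive) - (#negative) = 4 - 0 = 4.
State-sum expansion of <K>. There are 2^4 = 16 states.
Each crossing splits two ways (0=vertical, 1=horizontal). The state's weight is A^(#A-smoothings - #B-smoothings) * d^(loops - 1).
  state 0000: A-exp=+4, loops=3, term = A^4 * d^2
  state 0001: A-exp=+2, loops=2, term = A^2 * d^1
  state 0010: A-exp=+2, loops=2, term = A^2 * d^1
  state 0011: A-exp=+0, loops=1, term = A^0 * d^0
  state 0100: A-exp=+2, loops=2, term = A^2 * d^1
  state 0101: A-exp=+0, loops=3, term = A^0 * d^2
  state 0110: A-exp=+0, loops=1, term = A^0 * d^0
  state 0111: A-exp=-2, loops=2, term = A^-2 * d^1
  state 1000: A-exp=+2, loops=2, term = A^2 * d^1
  state 1001: A-exp=+0, loops=3, term = A^0 * d^2
  state 1010: A-exp=+0, loops=1, term = A^0 * d^0
  state 1011: A-exp=-2, loops=2, term = A^-2 * d^1
  state 1100: A-exp=+0, loops=3, term = A^0 * d^2
  state 1101: A-exp=-2, loops=4, term = A^-2 * d^3
  state 1110: A-exp=-2, loops=2, term = A^-2 * d^1
  state 1111: A-exp=-4, loops=3, term = A^-4 * d^2
Collect the terms by A-exponent (count of states per loop number):
Powers of d = -A^2 - A^-2: d^2 = A^4 + 2 + A^-4; d^3 = -A^6 - 3*A^2 - 3*A^-2 - A^-6.
  A^4 * (d^2) = A^8 + 2*A^4 + 1
  A^2 * (4*d) = -4*A^4 - 4
  A^0 * (3 + 3*d^2) = 3*A^4 + 9 + 3*A^-4
  A^-2 * (3*d + d^3) = -A^4 - 6 - 6*A^-4 - A^-8
  A^-4 * (d^2) = 1 + 2*A^-4 + A^-8
Summing the groups: <K> = A^8 + 1 - A^-4
Normalise by the writhe: (-A^3)^(-w) = (-A^3)^(-4) = A^-12, so f(A) = A^-12 * <K> = A^-4 + A^-12 - A^-16.
Substitute A = t^(-1/4), i.e. A^e → t^(-e/4): V(t) = -t^4 + t^3 + t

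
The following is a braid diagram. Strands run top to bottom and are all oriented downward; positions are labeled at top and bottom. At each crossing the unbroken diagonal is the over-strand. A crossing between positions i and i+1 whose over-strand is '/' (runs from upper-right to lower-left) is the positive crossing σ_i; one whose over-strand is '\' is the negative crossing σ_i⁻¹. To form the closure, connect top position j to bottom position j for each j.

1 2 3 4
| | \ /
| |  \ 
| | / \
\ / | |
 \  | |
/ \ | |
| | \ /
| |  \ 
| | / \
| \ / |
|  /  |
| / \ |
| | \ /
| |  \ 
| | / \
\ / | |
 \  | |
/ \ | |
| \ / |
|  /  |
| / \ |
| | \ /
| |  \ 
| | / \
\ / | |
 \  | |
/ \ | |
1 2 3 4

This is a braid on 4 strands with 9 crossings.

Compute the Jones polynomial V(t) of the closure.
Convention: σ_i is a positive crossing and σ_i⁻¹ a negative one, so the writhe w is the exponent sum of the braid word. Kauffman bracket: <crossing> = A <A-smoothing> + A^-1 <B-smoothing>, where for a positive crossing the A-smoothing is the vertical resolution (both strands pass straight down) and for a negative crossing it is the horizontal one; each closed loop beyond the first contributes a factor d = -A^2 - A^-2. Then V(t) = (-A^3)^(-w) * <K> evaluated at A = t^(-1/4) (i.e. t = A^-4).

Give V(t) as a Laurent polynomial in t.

1 - 2*t^-1 + 4*t^-2 - 5*t^-3 + 7*t^-4 - 7*t^-5 + 6*t^-6 - 5*t^-7 + 3*t^-8 - t^-9

Derivation:
Reading the diagram top to bottom ('/'-over between positions i,i+1 = s_i, '\'-over = s_i^-1): braid word = s3^-1 s1^-1 s3^-1 s2 s3^-1 s1^-1 s2 s3^-1 s1^-1.
Braid: s3^-1 s1^-1 s3^-1 s2 s3^-1 s1^-1 s2 s3^-1 s1^-1 on 4 strands, 9 crossings.
Writhe w = (#positive) - (#negative) = 2 - 7 = -5.
State-sum expansion of <K>. There are 2^9 = 512 states.
For each crossing: s=0 is the vertical smoothing, s=1 horizontal. Crossing k contributes A^(sign_k * (1 - 2*s_k)); loop factor d = -A^2 - A^-2.
Tabulate the states by total A-exponent and number of loops L (A-exp: L × count):
  A^9: L=7 ×1
  A^7: L=6 ×9
  A^5: L=5 ×36
  A^3: L=4 ×83, L=6 ×1
  A^1: L=3 ×118, L=5 ×8
  A^-1: L=2 ×100, L=4 ×26
  A^-3: L=1 ×41, L=3 ×42, L=5 ×1
  A^-5: L=2 ×31, L=4 ×5
  A^-7: L=3 ×9
  A^-9: L=4 ×1
Each group contributes A^e * Σ count * d^(L-1):
Powers of d = -A^2 - A^-2: d^2 = A^4 + 2 + A^-4; d^3 = -A^6 - 3*A^2 - 3*A^-2 - A^-6; d^4 = A^8 + 4*A^4 + 6 + 4*A^-4 + A^-8; d^5 = -A^10 - 5*A^6 - 10*A^2 - 10*A^-2 - 5*A^-6 - A^-10; d^6 = A^12 + 6*A^8 + 15*A^4 + 20 + 15*A^-4 + 6*A^-8 + A^-12.
  A^9 * (d^6) = A^21 + 6*A^17 + 15*A^13 + 20*A^9 + 15*A^5 + 6*A + A^-3
  A^7 * (9*d^5) = -9*A^17 - 45*A^13 - 90*A^9 - 90*A^5 - 45*A - 9*A^-3
  A^5 * (36*d^4) = 36*A^13 + 144*A^9 + 216*A^5 + 144*A + 36*A^-3
  A^3 * (83*d^3 + d^5) = -A^13 - 88*A^9 - 259*A^5 - 259*A - 88*A^-3 - A^-7
  A^1 * (118*d^2 + 8*d^4) = 8*A^9 + 150*A^5 + 284*A + 150*A^-3 + 8*A^-7
  A^-1 * (100*d + 26*d^3) = -26*A^5 - 178*A - 178*A^-3 - 26*A^-7
  A^-3 * (41 + 42*d^2 + d^4) = A^5 + 46*A + 131*A^-3 + 46*A^-7 + A^-11
  A^-5 * (31*d + 5*d^3) = -5*A - 46*A^-3 - 46*A^-7 - 5*A^-11
  A^-7 * (9*d^2) = 9*A^-3 + 18*A^-7 + 9*A^-11
  A^-9 * (d^3) = -A^-3 - 3*A^-7 - 3*A^-11 - A^-15
Summing the groups: <K> = A^21 - 3*A^17 + 5*A^13 - 6*A^9 + 7*A^5 - 7*A + 5*A^-3 - 4*A^-7 + 2*A^-11 - A^-15
Normalise by the writhe: (-A^3)^(-w) = (-A^3)^(5) = -A^15, so f(A) = -A^15 * <K> = -A^36 + 3*A^32 - 5*A^28 + 6*A^24 - 7*A^20 + 7*A^16 - 5*A^12 + 4*A^8 - 2*A^4 + 1.
Substitute A = t^(-1/4), i.e. A^e → t^(-e/4): V(t) = 1 - 2*t^-1 + 4*t^-2 - 5*t^-3 + 7*t^-4 - 7*t^-5 + 6*t^-6 - 5*t^-7 + 3*t^-8 - t^-9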